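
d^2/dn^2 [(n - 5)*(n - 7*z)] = 2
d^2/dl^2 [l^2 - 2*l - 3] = 2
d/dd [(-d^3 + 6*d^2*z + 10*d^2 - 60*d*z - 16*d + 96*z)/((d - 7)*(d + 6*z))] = ((d - 7)*(d + 6*z)*(-3*d^2 + 12*d*z + 20*d - 60*z - 16) + (d - 7)*(d^3 - 6*d^2*z - 10*d^2 + 60*d*z + 16*d - 96*z) + (d + 6*z)*(d^3 - 6*d^2*z - 10*d^2 + 60*d*z + 16*d - 96*z))/((d - 7)^2*(d + 6*z)^2)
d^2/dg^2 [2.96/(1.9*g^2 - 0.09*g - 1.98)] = (21.3712*g^2 - 1.01232*g - 2.96*(3.8*g - 0.09)*(7.6*g - 0.18) - 22.27104)/(-1.9*g^2 + 0.09*g + 1.98)^3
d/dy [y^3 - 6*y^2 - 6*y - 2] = 3*y^2 - 12*y - 6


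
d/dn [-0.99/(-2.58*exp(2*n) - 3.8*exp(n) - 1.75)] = (-5.1084*exp(n) - 3.762)*exp(n)/(2.58*exp(2*n) + 3.8*exp(n) + 1.75)^2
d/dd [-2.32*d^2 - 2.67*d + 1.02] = -4.64*d - 2.67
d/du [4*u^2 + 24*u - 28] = 8*u + 24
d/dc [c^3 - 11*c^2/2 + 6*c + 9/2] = 3*c^2 - 11*c + 6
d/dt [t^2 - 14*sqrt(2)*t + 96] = 2*t - 14*sqrt(2)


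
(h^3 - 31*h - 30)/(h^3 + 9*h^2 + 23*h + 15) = (h - 6)/(h + 3)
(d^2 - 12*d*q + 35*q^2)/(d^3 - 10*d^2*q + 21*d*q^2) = (-d + 5*q)/(d*(-d + 3*q))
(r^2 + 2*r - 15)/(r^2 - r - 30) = (r - 3)/(r - 6)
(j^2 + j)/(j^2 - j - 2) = j/(j - 2)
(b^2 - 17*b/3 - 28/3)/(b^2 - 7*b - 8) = (-3*b^2 + 17*b + 28)/(3*(-b^2 + 7*b + 8))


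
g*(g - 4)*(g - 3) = g^3 - 7*g^2 + 12*g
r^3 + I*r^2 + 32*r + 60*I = (r - 6*I)*(r + 2*I)*(r + 5*I)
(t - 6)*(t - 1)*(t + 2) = t^3 - 5*t^2 - 8*t + 12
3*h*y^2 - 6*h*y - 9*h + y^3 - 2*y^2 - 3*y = (3*h + y)*(y - 3)*(y + 1)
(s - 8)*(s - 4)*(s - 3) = s^3 - 15*s^2 + 68*s - 96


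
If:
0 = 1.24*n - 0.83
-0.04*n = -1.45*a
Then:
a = 0.02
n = 0.67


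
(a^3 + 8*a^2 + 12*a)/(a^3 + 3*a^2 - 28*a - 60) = a/(a - 5)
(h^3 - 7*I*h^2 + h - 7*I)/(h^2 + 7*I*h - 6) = (h^2 - 8*I*h - 7)/(h + 6*I)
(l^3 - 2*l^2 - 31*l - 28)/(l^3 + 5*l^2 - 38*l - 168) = (l^2 - 6*l - 7)/(l^2 + l - 42)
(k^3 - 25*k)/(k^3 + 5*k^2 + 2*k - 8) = k*(k^2 - 25)/(k^3 + 5*k^2 + 2*k - 8)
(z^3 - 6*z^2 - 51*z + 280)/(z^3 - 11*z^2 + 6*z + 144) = (z^2 + 2*z - 35)/(z^2 - 3*z - 18)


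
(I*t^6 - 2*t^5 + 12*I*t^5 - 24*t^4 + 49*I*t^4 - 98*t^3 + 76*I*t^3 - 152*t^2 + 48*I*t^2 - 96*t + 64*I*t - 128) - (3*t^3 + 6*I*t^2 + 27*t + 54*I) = I*t^6 - 2*t^5 + 12*I*t^5 - 24*t^4 + 49*I*t^4 - 101*t^3 + 76*I*t^3 - 152*t^2 + 42*I*t^2 - 123*t + 64*I*t - 128 - 54*I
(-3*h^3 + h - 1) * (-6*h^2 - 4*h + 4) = 18*h^5 + 12*h^4 - 18*h^3 + 2*h^2 + 8*h - 4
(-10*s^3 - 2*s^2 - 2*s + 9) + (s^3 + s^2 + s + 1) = -9*s^3 - s^2 - s + 10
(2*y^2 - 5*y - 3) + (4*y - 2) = 2*y^2 - y - 5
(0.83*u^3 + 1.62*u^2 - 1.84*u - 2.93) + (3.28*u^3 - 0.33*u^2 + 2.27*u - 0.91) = 4.11*u^3 + 1.29*u^2 + 0.43*u - 3.84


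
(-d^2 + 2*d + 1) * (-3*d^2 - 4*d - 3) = 3*d^4 - 2*d^3 - 8*d^2 - 10*d - 3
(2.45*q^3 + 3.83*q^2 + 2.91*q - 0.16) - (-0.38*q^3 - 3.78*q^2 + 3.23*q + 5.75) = 2.83*q^3 + 7.61*q^2 - 0.32*q - 5.91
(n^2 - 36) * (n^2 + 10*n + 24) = n^4 + 10*n^3 - 12*n^2 - 360*n - 864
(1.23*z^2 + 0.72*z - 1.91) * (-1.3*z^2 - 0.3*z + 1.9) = -1.599*z^4 - 1.305*z^3 + 4.604*z^2 + 1.941*z - 3.629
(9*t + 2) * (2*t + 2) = 18*t^2 + 22*t + 4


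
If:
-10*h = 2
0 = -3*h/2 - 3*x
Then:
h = -1/5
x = 1/10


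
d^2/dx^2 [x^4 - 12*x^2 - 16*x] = 12*x^2 - 24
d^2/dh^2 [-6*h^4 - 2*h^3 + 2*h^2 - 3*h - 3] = -72*h^2 - 12*h + 4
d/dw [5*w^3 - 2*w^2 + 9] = w*(15*w - 4)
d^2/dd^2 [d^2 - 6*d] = 2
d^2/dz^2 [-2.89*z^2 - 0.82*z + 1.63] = -5.78000000000000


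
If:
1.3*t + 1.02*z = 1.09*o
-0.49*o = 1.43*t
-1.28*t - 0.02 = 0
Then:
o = 0.05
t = -0.02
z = 0.07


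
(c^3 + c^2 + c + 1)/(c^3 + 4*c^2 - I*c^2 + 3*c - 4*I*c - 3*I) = (c + I)/(c + 3)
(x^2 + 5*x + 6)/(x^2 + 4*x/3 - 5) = 3*(x + 2)/(3*x - 5)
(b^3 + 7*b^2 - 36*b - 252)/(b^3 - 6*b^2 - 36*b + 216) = (b + 7)/(b - 6)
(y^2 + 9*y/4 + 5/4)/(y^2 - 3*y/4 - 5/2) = (y + 1)/(y - 2)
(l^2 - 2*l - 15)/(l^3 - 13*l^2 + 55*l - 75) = (l + 3)/(l^2 - 8*l + 15)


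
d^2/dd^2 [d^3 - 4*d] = 6*d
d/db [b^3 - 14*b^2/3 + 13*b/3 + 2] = 3*b^2 - 28*b/3 + 13/3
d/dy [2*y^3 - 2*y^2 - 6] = 2*y*(3*y - 2)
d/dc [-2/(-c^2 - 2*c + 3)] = 4*(-c - 1)/(c^2 + 2*c - 3)^2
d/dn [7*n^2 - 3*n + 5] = 14*n - 3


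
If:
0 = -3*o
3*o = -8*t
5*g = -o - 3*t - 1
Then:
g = -1/5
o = 0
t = 0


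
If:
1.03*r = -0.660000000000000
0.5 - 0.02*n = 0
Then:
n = 25.00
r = -0.64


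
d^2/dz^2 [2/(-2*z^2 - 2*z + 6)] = 2*(z^2 + z - (2*z + 1)^2 - 3)/(z^2 + z - 3)^3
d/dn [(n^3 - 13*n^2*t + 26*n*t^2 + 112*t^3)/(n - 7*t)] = 2*n - 6*t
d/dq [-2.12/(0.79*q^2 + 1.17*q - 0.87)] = (3.3496*q + 2.4804)/(0.79*q^2 + 1.17*q - 0.87)^2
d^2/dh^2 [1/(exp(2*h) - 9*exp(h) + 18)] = ((9 - 4*exp(h))*(exp(2*h) - 9*exp(h) + 18) + 2*(2*exp(h) - 9)^2*exp(h))*exp(h)/(exp(2*h) - 9*exp(h) + 18)^3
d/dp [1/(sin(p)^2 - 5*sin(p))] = (5 - 2*sin(p))*cos(p)/((sin(p) - 5)^2*sin(p)^2)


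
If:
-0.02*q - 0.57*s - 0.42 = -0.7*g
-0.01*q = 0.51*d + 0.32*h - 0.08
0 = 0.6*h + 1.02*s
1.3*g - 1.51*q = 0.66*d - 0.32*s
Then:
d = 1.05760663097911*s + 0.147777202171953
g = 0.827487480573303*s + 0.613238933978012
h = -1.7*s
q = 0.462061820065619*s + 0.463362689230415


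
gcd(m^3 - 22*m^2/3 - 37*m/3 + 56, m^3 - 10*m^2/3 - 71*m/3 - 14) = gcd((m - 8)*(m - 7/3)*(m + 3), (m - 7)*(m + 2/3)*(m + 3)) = m + 3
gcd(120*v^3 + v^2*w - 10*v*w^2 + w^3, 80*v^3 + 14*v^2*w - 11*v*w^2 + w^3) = 40*v^2 - 13*v*w + w^2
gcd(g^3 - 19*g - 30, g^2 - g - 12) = g + 3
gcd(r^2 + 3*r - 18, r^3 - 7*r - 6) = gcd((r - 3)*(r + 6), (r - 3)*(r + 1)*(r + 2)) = r - 3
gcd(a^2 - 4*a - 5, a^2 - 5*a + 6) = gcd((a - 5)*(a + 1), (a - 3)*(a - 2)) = 1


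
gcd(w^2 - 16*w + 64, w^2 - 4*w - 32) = w - 8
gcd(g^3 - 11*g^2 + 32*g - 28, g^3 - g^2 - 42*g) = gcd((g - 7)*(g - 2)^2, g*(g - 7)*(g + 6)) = g - 7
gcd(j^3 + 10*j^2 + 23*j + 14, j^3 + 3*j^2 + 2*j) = j^2 + 3*j + 2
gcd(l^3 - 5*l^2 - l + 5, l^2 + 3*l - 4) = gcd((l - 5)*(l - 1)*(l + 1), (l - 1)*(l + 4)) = l - 1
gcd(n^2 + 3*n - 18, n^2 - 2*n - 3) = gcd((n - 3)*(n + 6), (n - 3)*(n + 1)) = n - 3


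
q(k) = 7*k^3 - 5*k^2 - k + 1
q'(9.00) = 1610.00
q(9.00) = 4690.00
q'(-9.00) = 1790.00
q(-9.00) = -5498.00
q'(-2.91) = 205.93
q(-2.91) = -210.93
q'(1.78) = 47.74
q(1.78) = 22.86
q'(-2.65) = 172.97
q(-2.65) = -161.73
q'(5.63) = 608.33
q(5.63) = 1086.06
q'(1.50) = 31.25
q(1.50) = 11.88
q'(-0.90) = 25.01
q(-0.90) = -7.25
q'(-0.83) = 21.77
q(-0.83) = -5.62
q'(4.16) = 320.82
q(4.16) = 414.25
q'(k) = 21*k^2 - 10*k - 1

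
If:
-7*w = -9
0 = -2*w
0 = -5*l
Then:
No Solution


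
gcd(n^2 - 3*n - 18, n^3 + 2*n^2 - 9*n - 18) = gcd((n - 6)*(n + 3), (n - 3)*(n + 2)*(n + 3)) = n + 3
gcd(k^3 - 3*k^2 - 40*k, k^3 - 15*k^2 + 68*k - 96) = k - 8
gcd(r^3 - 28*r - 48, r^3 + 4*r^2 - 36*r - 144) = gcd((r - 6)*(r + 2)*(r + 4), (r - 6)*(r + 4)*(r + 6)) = r^2 - 2*r - 24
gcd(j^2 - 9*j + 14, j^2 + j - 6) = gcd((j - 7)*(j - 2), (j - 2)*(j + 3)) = j - 2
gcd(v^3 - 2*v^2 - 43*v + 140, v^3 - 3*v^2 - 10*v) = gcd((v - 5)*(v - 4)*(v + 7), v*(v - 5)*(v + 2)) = v - 5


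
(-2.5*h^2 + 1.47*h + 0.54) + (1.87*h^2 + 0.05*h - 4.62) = -0.63*h^2 + 1.52*h - 4.08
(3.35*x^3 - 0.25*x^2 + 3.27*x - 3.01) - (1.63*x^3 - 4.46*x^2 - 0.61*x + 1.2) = 1.72*x^3 + 4.21*x^2 + 3.88*x - 4.21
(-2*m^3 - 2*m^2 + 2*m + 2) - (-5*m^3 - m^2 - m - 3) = 3*m^3 - m^2 + 3*m + 5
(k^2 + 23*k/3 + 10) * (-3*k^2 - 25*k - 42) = -3*k^4 - 48*k^3 - 791*k^2/3 - 572*k - 420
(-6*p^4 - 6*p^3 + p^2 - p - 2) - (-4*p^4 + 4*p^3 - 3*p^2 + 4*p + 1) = -2*p^4 - 10*p^3 + 4*p^2 - 5*p - 3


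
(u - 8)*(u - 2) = u^2 - 10*u + 16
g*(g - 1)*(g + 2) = g^3 + g^2 - 2*g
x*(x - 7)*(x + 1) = x^3 - 6*x^2 - 7*x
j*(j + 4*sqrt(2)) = j^2 + 4*sqrt(2)*j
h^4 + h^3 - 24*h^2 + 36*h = h*(h - 3)*(h - 2)*(h + 6)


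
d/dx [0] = 0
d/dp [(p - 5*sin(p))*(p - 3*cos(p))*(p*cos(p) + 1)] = -(p - 5*sin(p))*(p - 3*cos(p))*(p*sin(p) - cos(p)) + (p - 5*sin(p))*(p*cos(p) + 1)*(3*sin(p) + 1) - (p - 3*cos(p))*(p*cos(p) + 1)*(5*cos(p) - 1)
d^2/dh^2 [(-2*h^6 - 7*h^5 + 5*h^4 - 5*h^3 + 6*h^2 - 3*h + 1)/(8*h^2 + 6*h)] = (-192*h^8 - 696*h^7 - 772*h^6 - 198*h^5 + 135*h^4 - 165*h^3 + 48*h^2 + 36*h + 9)/(h^3*(64*h^3 + 144*h^2 + 108*h + 27))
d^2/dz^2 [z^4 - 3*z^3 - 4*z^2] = 12*z^2 - 18*z - 8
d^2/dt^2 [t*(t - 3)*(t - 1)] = 6*t - 8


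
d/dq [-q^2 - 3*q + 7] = -2*q - 3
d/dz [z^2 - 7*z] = 2*z - 7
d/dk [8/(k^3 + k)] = 8*(-3*k^2 - 1)/(k^2*(k^2 + 1)^2)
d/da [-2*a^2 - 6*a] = -4*a - 6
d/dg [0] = 0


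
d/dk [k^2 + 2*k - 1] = 2*k + 2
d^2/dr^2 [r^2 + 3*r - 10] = 2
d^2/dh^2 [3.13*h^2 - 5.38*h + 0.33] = 6.26000000000000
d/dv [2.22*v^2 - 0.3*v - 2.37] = 4.44*v - 0.3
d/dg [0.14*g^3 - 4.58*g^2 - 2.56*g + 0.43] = 0.42*g^2 - 9.16*g - 2.56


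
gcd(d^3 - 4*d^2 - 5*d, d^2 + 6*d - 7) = 1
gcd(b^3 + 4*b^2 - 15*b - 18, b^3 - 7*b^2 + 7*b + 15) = b^2 - 2*b - 3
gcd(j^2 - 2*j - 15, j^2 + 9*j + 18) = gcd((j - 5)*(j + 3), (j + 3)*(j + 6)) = j + 3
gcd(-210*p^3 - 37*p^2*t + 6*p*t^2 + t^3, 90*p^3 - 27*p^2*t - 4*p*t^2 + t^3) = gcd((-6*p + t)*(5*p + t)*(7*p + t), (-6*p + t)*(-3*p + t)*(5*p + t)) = 30*p^2 + p*t - t^2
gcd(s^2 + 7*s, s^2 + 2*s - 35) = s + 7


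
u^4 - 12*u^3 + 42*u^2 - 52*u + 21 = (u - 7)*(u - 3)*(u - 1)^2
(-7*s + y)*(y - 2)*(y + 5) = -7*s*y^2 - 21*s*y + 70*s + y^3 + 3*y^2 - 10*y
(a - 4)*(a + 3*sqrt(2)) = a^2 - 4*a + 3*sqrt(2)*a - 12*sqrt(2)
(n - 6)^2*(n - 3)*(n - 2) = n^4 - 17*n^3 + 102*n^2 - 252*n + 216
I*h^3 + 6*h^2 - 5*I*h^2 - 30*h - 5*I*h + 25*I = (h - 5)*(h - 5*I)*(I*h + 1)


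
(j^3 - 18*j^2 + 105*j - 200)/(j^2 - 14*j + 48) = (j^2 - 10*j + 25)/(j - 6)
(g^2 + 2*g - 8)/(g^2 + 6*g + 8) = (g - 2)/(g + 2)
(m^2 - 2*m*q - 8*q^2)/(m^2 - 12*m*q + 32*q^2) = (-m - 2*q)/(-m + 8*q)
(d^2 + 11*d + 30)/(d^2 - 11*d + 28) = (d^2 + 11*d + 30)/(d^2 - 11*d + 28)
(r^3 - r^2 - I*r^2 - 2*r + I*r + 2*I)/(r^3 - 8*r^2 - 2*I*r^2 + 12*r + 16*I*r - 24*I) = (r^2 + r*(1 - I) - I)/(r^2 - 2*r*(3 + I) + 12*I)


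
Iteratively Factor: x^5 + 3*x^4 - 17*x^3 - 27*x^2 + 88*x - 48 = (x - 1)*(x^4 + 4*x^3 - 13*x^2 - 40*x + 48) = (x - 1)*(x + 4)*(x^3 - 13*x + 12) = (x - 1)^2*(x + 4)*(x^2 + x - 12) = (x - 3)*(x - 1)^2*(x + 4)*(x + 4)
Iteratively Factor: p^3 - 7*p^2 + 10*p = (p - 2)*(p^2 - 5*p) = p*(p - 2)*(p - 5)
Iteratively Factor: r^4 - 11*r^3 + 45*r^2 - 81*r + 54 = (r - 3)*(r^3 - 8*r^2 + 21*r - 18) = (r - 3)^2*(r^2 - 5*r + 6) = (r - 3)^2*(r - 2)*(r - 3)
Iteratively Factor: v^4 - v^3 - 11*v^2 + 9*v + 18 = (v + 1)*(v^3 - 2*v^2 - 9*v + 18) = (v - 2)*(v + 1)*(v^2 - 9) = (v - 3)*(v - 2)*(v + 1)*(v + 3)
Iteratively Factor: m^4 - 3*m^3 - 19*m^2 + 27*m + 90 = (m + 2)*(m^3 - 5*m^2 - 9*m + 45) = (m - 5)*(m + 2)*(m^2 - 9) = (m - 5)*(m + 2)*(m + 3)*(m - 3)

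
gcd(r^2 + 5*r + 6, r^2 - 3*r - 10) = r + 2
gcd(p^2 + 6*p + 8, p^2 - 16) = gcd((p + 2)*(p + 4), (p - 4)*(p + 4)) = p + 4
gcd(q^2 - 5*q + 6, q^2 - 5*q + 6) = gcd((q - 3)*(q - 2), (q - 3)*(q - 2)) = q^2 - 5*q + 6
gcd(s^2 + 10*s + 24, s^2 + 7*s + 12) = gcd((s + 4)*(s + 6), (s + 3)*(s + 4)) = s + 4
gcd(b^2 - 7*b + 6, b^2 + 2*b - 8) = 1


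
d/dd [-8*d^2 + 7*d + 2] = 7 - 16*d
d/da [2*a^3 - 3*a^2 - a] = 6*a^2 - 6*a - 1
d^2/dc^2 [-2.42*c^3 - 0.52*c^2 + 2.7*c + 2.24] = -14.52*c - 1.04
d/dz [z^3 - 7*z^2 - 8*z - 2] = 3*z^2 - 14*z - 8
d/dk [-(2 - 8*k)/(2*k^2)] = 2*(1 - 2*k)/k^3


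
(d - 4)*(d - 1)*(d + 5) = d^3 - 21*d + 20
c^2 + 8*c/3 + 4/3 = (c + 2/3)*(c + 2)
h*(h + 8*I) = h^2 + 8*I*h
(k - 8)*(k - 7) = k^2 - 15*k + 56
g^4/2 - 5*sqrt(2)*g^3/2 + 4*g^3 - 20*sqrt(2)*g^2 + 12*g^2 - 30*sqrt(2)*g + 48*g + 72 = (g/2 + 1)*(g + 6)*(g - 3*sqrt(2))*(g - 2*sqrt(2))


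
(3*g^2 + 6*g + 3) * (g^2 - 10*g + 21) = 3*g^4 - 24*g^3 + 6*g^2 + 96*g + 63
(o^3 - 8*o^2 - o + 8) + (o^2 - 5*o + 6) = o^3 - 7*o^2 - 6*o + 14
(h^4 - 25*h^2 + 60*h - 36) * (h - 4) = h^5 - 4*h^4 - 25*h^3 + 160*h^2 - 276*h + 144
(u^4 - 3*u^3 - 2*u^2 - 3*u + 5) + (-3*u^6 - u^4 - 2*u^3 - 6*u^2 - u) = -3*u^6 - 5*u^3 - 8*u^2 - 4*u + 5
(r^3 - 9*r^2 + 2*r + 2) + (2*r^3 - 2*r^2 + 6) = 3*r^3 - 11*r^2 + 2*r + 8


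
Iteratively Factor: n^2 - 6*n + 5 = (n - 5)*(n - 1)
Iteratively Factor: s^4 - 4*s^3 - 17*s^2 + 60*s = (s - 3)*(s^3 - s^2 - 20*s) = s*(s - 3)*(s^2 - s - 20) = s*(s - 3)*(s + 4)*(s - 5)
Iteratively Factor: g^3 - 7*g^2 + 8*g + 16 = (g - 4)*(g^2 - 3*g - 4) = (g - 4)^2*(g + 1)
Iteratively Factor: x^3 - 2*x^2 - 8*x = (x + 2)*(x^2 - 4*x) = (x - 4)*(x + 2)*(x)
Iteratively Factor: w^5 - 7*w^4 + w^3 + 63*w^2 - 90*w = (w - 5)*(w^4 - 2*w^3 - 9*w^2 + 18*w) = (w - 5)*(w + 3)*(w^3 - 5*w^2 + 6*w) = w*(w - 5)*(w + 3)*(w^2 - 5*w + 6) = w*(w - 5)*(w - 2)*(w + 3)*(w - 3)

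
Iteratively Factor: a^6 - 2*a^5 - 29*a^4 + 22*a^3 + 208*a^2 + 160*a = (a + 4)*(a^5 - 6*a^4 - 5*a^3 + 42*a^2 + 40*a) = (a + 1)*(a + 4)*(a^4 - 7*a^3 + 2*a^2 + 40*a) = a*(a + 1)*(a + 4)*(a^3 - 7*a^2 + 2*a + 40) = a*(a + 1)*(a + 2)*(a + 4)*(a^2 - 9*a + 20) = a*(a - 5)*(a + 1)*(a + 2)*(a + 4)*(a - 4)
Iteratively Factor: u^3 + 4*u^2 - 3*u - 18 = (u + 3)*(u^2 + u - 6) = (u + 3)^2*(u - 2)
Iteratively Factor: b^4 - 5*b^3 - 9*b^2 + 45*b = (b)*(b^3 - 5*b^2 - 9*b + 45) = b*(b - 5)*(b^2 - 9) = b*(b - 5)*(b + 3)*(b - 3)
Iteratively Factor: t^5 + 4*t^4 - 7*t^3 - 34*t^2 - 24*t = (t)*(t^4 + 4*t^3 - 7*t^2 - 34*t - 24) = t*(t + 1)*(t^3 + 3*t^2 - 10*t - 24) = t*(t + 1)*(t + 2)*(t^2 + t - 12) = t*(t + 1)*(t + 2)*(t + 4)*(t - 3)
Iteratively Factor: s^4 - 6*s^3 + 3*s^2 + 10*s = (s - 2)*(s^3 - 4*s^2 - 5*s) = (s - 5)*(s - 2)*(s^2 + s) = (s - 5)*(s - 2)*(s + 1)*(s)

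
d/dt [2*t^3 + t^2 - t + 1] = 6*t^2 + 2*t - 1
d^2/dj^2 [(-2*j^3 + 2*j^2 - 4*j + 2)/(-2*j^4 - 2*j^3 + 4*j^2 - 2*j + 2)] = 2*(j^9 - 3*j^8 + 15*j^7 - 2*j^6 - 6*j^5 - 9*j^4 + 30*j^3 - 6*j^2 - 6*j + 2)/(j^12 + 3*j^11 - 3*j^10 - 8*j^9 + 9*j^8 - 3*j^7 - 8*j^6 + 21*j^5 - 21*j^4 + 16*j^3 - 9*j^2 + 3*j - 1)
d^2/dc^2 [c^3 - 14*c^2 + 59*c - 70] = 6*c - 28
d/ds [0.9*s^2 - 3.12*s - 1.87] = 1.8*s - 3.12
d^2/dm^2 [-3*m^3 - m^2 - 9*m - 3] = -18*m - 2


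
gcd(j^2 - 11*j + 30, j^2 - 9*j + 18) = j - 6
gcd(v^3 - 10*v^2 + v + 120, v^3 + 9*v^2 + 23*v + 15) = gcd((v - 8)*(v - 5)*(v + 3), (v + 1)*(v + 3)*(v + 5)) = v + 3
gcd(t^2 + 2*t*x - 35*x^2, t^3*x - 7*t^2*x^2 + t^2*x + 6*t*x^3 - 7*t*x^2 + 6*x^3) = 1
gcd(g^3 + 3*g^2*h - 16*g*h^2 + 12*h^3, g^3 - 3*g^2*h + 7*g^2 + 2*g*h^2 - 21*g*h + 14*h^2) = g^2 - 3*g*h + 2*h^2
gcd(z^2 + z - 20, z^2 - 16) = z - 4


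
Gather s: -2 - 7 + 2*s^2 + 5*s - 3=2*s^2 + 5*s - 12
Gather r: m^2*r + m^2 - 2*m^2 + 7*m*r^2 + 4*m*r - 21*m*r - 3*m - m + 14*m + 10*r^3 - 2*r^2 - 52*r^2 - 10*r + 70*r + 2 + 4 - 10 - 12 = -m^2 + 10*m + 10*r^3 + r^2*(7*m - 54) + r*(m^2 - 17*m + 60) - 16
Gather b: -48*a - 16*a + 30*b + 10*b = -64*a + 40*b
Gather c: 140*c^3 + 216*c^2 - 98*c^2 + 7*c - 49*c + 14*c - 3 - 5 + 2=140*c^3 + 118*c^2 - 28*c - 6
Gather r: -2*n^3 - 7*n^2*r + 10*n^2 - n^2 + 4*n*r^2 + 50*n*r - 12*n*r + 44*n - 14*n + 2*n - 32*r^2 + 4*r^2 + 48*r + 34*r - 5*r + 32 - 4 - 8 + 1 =-2*n^3 + 9*n^2 + 32*n + r^2*(4*n - 28) + r*(-7*n^2 + 38*n + 77) + 21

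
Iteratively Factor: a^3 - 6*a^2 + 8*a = (a)*(a^2 - 6*a + 8) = a*(a - 4)*(a - 2)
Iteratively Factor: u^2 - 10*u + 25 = (u - 5)*(u - 5)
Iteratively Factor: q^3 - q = (q + 1)*(q^2 - q) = (q - 1)*(q + 1)*(q)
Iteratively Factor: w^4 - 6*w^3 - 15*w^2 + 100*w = (w + 4)*(w^3 - 10*w^2 + 25*w) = w*(w + 4)*(w^2 - 10*w + 25) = w*(w - 5)*(w + 4)*(w - 5)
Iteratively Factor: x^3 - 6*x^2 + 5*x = (x - 1)*(x^2 - 5*x) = (x - 5)*(x - 1)*(x)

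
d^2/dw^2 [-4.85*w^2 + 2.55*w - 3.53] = -9.70000000000000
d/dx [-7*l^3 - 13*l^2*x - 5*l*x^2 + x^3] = -13*l^2 - 10*l*x + 3*x^2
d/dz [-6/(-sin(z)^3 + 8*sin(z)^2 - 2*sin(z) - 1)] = 6*(-3*sin(z)^2 + 16*sin(z) - 2)*cos(z)/(sin(z)^3 - 8*sin(z)^2 + 2*sin(z) + 1)^2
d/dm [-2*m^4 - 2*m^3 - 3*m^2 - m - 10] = -8*m^3 - 6*m^2 - 6*m - 1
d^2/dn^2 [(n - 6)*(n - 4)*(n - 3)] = 6*n - 26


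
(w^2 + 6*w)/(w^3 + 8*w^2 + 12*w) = 1/(w + 2)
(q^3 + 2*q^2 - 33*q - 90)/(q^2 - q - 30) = q + 3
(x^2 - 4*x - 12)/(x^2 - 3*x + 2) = (x^2 - 4*x - 12)/(x^2 - 3*x + 2)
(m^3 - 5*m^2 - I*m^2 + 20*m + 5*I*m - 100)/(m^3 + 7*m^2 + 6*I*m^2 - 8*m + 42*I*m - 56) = (m^2 - 5*m*(1 + I) + 25*I)/(m^2 + m*(7 + 2*I) + 14*I)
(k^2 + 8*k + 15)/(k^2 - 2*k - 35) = (k + 3)/(k - 7)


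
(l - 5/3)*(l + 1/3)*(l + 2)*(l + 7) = l^4 + 23*l^3/3 + 13*l^2/9 - 71*l/3 - 70/9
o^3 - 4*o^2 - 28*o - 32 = (o - 8)*(o + 2)^2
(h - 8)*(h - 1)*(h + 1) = h^3 - 8*h^2 - h + 8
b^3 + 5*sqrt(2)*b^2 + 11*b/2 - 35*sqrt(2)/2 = (b - sqrt(2))*(b + 5*sqrt(2)/2)*(b + 7*sqrt(2)/2)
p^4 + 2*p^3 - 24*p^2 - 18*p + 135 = (p - 3)^2*(p + 3)*(p + 5)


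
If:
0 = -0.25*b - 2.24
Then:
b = -8.96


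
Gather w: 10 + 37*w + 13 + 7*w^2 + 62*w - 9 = 7*w^2 + 99*w + 14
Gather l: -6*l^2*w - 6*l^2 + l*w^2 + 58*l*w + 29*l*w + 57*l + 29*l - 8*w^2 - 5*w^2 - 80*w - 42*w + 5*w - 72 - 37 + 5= l^2*(-6*w - 6) + l*(w^2 + 87*w + 86) - 13*w^2 - 117*w - 104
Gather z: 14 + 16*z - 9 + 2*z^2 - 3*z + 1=2*z^2 + 13*z + 6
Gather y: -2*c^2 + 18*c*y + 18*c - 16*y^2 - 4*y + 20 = -2*c^2 + 18*c - 16*y^2 + y*(18*c - 4) + 20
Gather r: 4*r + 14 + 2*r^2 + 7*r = 2*r^2 + 11*r + 14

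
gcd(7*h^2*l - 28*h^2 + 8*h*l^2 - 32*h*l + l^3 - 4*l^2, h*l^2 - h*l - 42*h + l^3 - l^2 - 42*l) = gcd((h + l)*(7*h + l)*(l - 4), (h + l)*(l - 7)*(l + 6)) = h + l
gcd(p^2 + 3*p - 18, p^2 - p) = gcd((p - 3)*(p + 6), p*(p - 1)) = 1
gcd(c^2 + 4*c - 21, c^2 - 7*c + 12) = c - 3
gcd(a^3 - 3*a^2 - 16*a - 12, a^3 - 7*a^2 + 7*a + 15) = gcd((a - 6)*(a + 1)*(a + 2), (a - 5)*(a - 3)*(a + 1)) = a + 1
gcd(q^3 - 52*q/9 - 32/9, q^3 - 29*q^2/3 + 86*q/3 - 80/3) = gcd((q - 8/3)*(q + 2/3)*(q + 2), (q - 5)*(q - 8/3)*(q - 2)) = q - 8/3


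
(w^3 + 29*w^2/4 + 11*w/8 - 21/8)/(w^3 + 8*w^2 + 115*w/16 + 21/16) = 2*(2*w - 1)/(4*w + 1)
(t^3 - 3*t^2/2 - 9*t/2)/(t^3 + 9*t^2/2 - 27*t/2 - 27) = t/(t + 6)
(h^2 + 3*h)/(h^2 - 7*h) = (h + 3)/(h - 7)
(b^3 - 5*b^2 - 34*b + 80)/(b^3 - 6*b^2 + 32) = (b^3 - 5*b^2 - 34*b + 80)/(b^3 - 6*b^2 + 32)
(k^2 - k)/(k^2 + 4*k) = (k - 1)/(k + 4)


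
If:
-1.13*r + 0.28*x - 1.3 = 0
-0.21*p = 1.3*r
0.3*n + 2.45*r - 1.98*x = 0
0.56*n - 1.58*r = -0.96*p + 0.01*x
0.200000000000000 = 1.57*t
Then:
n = -83.07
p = 38.12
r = -6.16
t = 0.13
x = -20.21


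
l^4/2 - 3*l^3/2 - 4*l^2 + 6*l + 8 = (l/2 + 1)*(l - 4)*(l - 2)*(l + 1)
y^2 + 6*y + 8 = (y + 2)*(y + 4)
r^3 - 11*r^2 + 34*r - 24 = (r - 6)*(r - 4)*(r - 1)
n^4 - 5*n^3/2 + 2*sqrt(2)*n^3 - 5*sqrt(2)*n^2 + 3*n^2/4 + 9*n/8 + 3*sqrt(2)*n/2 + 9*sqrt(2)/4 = (n - 3/2)^2*(n + 1/2)*(n + 2*sqrt(2))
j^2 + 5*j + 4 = (j + 1)*(j + 4)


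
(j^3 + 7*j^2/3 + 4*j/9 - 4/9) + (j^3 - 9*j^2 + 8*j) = 2*j^3 - 20*j^2/3 + 76*j/9 - 4/9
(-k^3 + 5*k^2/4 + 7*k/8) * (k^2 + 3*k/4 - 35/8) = -k^5 + k^4/2 + 99*k^3/16 - 77*k^2/16 - 245*k/64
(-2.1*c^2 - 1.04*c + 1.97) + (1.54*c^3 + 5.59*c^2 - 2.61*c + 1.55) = 1.54*c^3 + 3.49*c^2 - 3.65*c + 3.52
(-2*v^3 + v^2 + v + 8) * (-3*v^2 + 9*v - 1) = 6*v^5 - 21*v^4 + 8*v^3 - 16*v^2 + 71*v - 8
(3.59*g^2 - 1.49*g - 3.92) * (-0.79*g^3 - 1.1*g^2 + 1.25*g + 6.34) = -2.8361*g^5 - 2.7719*g^4 + 9.2233*g^3 + 25.2101*g^2 - 14.3466*g - 24.8528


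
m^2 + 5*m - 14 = (m - 2)*(m + 7)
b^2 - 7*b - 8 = (b - 8)*(b + 1)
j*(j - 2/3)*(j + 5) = j^3 + 13*j^2/3 - 10*j/3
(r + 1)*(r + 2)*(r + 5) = r^3 + 8*r^2 + 17*r + 10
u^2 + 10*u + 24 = (u + 4)*(u + 6)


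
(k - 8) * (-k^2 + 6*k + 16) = -k^3 + 14*k^2 - 32*k - 128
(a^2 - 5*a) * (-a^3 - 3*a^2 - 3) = -a^5 + 2*a^4 + 15*a^3 - 3*a^2 + 15*a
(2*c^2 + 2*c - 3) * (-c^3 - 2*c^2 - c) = -2*c^5 - 6*c^4 - 3*c^3 + 4*c^2 + 3*c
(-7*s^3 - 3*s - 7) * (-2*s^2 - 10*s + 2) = 14*s^5 + 70*s^4 - 8*s^3 + 44*s^2 + 64*s - 14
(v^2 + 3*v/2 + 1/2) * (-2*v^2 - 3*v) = -2*v^4 - 6*v^3 - 11*v^2/2 - 3*v/2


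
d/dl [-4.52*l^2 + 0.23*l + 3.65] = 0.23 - 9.04*l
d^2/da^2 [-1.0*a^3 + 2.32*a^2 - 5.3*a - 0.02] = 4.64 - 6.0*a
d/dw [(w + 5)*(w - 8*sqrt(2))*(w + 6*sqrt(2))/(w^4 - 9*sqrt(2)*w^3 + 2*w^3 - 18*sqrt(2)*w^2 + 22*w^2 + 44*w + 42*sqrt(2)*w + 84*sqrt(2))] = (-w^6 - 10*w^5 + 4*sqrt(2)*w^5 + 61*sqrt(2)*w^4 + 264*w^4 - 1604*sqrt(2)*w^3 + 2032*w^3 - 14094*sqrt(2)*w^2 + 4684*w^2 - 16440*sqrt(2)*w + 20448*w + 12096*sqrt(2) + 19440)/(w^8 - 18*sqrt(2)*w^7 + 4*w^7 - 72*sqrt(2)*w^6 + 210*w^6 - 384*sqrt(2)*w^5 + 824*w^5 - 1248*sqrt(2)*w^4 - 204*w^4 - 4112*w^3 + 600*sqrt(2)*w^3 - 584*w^2 + 7392*sqrt(2)*w^2 + 7392*sqrt(2)*w + 14112*w + 14112)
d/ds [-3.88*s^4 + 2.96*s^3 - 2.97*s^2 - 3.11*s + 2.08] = -15.52*s^3 + 8.88*s^2 - 5.94*s - 3.11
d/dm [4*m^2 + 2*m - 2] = 8*m + 2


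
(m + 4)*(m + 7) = m^2 + 11*m + 28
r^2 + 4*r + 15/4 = (r + 3/2)*(r + 5/2)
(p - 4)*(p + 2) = p^2 - 2*p - 8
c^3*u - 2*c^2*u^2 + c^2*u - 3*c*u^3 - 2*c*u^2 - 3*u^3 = (c - 3*u)*(c + u)*(c*u + u)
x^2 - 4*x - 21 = (x - 7)*(x + 3)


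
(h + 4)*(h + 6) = h^2 + 10*h + 24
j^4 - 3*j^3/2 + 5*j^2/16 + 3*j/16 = j*(j - 1)*(j - 3/4)*(j + 1/4)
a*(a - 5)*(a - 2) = a^3 - 7*a^2 + 10*a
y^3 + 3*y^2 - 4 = (y - 1)*(y + 2)^2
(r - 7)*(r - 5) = r^2 - 12*r + 35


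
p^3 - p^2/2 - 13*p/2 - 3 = (p - 3)*(p + 1/2)*(p + 2)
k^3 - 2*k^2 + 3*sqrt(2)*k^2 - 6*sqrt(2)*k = k*(k - 2)*(k + 3*sqrt(2))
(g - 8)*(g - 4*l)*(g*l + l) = g^3*l - 4*g^2*l^2 - 7*g^2*l + 28*g*l^2 - 8*g*l + 32*l^2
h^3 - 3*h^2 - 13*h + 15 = (h - 5)*(h - 1)*(h + 3)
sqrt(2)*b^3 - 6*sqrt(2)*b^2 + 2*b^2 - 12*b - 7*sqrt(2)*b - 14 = (b - 7)*(b + sqrt(2))*(sqrt(2)*b + sqrt(2))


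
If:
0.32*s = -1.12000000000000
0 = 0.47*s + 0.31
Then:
No Solution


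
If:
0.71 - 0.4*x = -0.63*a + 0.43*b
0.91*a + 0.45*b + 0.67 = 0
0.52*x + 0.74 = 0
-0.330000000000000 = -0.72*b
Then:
No Solution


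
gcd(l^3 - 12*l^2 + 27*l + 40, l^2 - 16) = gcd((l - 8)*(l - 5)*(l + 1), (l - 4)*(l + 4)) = 1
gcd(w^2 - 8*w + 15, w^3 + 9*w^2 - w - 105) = w - 3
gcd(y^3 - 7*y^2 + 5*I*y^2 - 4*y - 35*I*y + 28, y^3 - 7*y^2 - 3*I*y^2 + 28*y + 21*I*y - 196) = y^2 + y*(-7 + 4*I) - 28*I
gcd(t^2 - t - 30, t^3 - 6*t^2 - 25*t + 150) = t^2 - t - 30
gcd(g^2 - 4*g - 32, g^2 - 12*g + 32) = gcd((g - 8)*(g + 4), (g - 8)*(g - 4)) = g - 8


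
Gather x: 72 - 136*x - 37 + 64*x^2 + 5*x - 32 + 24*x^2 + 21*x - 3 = 88*x^2 - 110*x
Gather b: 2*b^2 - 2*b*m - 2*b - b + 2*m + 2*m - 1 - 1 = 2*b^2 + b*(-2*m - 3) + 4*m - 2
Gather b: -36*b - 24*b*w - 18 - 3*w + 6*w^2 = b*(-24*w - 36) + 6*w^2 - 3*w - 18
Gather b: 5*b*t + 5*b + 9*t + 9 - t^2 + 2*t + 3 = b*(5*t + 5) - t^2 + 11*t + 12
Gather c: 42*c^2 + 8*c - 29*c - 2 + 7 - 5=42*c^2 - 21*c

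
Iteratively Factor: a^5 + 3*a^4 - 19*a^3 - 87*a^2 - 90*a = (a)*(a^4 + 3*a^3 - 19*a^2 - 87*a - 90) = a*(a + 3)*(a^3 - 19*a - 30) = a*(a - 5)*(a + 3)*(a^2 + 5*a + 6) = a*(a - 5)*(a + 3)^2*(a + 2)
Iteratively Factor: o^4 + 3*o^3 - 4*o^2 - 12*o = (o)*(o^3 + 3*o^2 - 4*o - 12) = o*(o + 3)*(o^2 - 4) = o*(o + 2)*(o + 3)*(o - 2)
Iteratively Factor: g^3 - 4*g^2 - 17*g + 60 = (g - 5)*(g^2 + g - 12) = (g - 5)*(g + 4)*(g - 3)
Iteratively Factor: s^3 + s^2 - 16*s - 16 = (s + 1)*(s^2 - 16) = (s + 1)*(s + 4)*(s - 4)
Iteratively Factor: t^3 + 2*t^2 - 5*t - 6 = (t - 2)*(t^2 + 4*t + 3) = (t - 2)*(t + 1)*(t + 3)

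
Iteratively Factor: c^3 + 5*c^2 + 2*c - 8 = (c + 4)*(c^2 + c - 2) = (c + 2)*(c + 4)*(c - 1)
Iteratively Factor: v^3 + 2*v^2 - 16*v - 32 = (v + 4)*(v^2 - 2*v - 8) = (v - 4)*(v + 4)*(v + 2)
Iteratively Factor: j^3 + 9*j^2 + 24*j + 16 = (j + 4)*(j^2 + 5*j + 4) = (j + 4)^2*(j + 1)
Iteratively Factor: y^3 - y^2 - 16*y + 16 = (y - 4)*(y^2 + 3*y - 4) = (y - 4)*(y + 4)*(y - 1)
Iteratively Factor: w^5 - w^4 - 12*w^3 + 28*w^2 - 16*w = (w - 2)*(w^4 + w^3 - 10*w^2 + 8*w) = w*(w - 2)*(w^3 + w^2 - 10*w + 8) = w*(w - 2)^2*(w^2 + 3*w - 4) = w*(w - 2)^2*(w - 1)*(w + 4)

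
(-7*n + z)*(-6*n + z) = 42*n^2 - 13*n*z + z^2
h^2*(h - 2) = h^3 - 2*h^2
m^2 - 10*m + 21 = (m - 7)*(m - 3)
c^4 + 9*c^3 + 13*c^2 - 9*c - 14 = (c - 1)*(c + 1)*(c + 2)*(c + 7)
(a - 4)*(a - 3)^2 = a^3 - 10*a^2 + 33*a - 36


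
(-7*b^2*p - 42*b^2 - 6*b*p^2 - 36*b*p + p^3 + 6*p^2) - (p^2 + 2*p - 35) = -7*b^2*p - 42*b^2 - 6*b*p^2 - 36*b*p + p^3 + 5*p^2 - 2*p + 35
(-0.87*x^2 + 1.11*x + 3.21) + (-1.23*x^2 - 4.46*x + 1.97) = -2.1*x^2 - 3.35*x + 5.18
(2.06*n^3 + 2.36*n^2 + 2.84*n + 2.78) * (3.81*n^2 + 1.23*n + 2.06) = 7.8486*n^5 + 11.5254*n^4 + 17.9668*n^3 + 18.9466*n^2 + 9.2698*n + 5.7268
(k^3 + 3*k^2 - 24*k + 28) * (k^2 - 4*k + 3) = k^5 - k^4 - 33*k^3 + 133*k^2 - 184*k + 84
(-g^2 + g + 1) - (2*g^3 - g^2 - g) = -2*g^3 + 2*g + 1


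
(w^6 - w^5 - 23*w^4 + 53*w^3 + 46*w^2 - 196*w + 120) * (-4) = -4*w^6 + 4*w^5 + 92*w^4 - 212*w^3 - 184*w^2 + 784*w - 480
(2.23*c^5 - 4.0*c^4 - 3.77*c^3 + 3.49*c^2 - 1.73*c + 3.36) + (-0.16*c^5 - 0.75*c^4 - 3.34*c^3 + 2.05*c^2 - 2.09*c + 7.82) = 2.07*c^5 - 4.75*c^4 - 7.11*c^3 + 5.54*c^2 - 3.82*c + 11.18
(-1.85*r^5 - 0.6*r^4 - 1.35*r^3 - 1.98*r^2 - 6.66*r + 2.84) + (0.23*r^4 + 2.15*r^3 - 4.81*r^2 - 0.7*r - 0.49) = -1.85*r^5 - 0.37*r^4 + 0.8*r^3 - 6.79*r^2 - 7.36*r + 2.35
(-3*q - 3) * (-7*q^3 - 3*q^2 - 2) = 21*q^4 + 30*q^3 + 9*q^2 + 6*q + 6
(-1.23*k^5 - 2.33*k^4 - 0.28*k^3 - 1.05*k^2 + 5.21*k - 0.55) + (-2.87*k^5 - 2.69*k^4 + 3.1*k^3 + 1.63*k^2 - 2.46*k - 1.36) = -4.1*k^5 - 5.02*k^4 + 2.82*k^3 + 0.58*k^2 + 2.75*k - 1.91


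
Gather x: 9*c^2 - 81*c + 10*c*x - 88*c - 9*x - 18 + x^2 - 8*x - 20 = 9*c^2 - 169*c + x^2 + x*(10*c - 17) - 38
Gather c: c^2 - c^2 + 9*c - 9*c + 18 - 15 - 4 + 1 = 0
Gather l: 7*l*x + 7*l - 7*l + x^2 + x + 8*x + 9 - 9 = 7*l*x + x^2 + 9*x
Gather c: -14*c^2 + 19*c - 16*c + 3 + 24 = -14*c^2 + 3*c + 27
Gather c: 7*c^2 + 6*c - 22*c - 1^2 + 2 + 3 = 7*c^2 - 16*c + 4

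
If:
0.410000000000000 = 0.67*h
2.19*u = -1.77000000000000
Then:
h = 0.61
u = -0.81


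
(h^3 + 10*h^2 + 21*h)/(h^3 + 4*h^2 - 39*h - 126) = h/(h - 6)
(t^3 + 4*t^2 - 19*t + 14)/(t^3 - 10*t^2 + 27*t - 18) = (t^2 + 5*t - 14)/(t^2 - 9*t + 18)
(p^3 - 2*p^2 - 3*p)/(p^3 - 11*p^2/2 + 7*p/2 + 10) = 2*p*(p - 3)/(2*p^2 - 13*p + 20)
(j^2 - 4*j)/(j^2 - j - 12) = j/(j + 3)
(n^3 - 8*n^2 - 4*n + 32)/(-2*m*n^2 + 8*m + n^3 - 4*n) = (8 - n)/(2*m - n)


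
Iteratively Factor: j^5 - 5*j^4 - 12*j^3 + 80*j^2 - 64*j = (j - 1)*(j^4 - 4*j^3 - 16*j^2 + 64*j) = (j - 4)*(j - 1)*(j^3 - 16*j) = j*(j - 4)*(j - 1)*(j^2 - 16) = j*(j - 4)^2*(j - 1)*(j + 4)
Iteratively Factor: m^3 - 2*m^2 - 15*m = (m + 3)*(m^2 - 5*m) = m*(m + 3)*(m - 5)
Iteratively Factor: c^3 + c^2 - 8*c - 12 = (c - 3)*(c^2 + 4*c + 4) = (c - 3)*(c + 2)*(c + 2)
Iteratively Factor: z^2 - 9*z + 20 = (z - 4)*(z - 5)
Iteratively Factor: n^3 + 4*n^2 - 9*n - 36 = (n + 4)*(n^2 - 9) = (n + 3)*(n + 4)*(n - 3)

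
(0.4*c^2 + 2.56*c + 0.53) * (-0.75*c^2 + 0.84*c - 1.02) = -0.3*c^4 - 1.584*c^3 + 1.3449*c^2 - 2.166*c - 0.5406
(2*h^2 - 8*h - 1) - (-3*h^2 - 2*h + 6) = 5*h^2 - 6*h - 7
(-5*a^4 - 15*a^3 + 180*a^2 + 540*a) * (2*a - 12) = -10*a^5 + 30*a^4 + 540*a^3 - 1080*a^2 - 6480*a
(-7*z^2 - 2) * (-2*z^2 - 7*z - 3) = 14*z^4 + 49*z^3 + 25*z^2 + 14*z + 6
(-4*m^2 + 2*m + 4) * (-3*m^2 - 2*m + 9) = 12*m^4 + 2*m^3 - 52*m^2 + 10*m + 36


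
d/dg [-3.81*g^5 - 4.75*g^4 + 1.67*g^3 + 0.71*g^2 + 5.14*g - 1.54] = -19.05*g^4 - 19.0*g^3 + 5.01*g^2 + 1.42*g + 5.14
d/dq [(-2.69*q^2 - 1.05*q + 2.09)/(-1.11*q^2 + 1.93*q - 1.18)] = (-6.3572*q^2 + 10.9882*q - 2.7947)/(1.2321*q^4 - 4.2846*q^3 + 6.3445*q^2 - 4.5548*q + 1.3924)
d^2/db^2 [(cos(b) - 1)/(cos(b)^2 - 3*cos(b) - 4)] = (9*sin(b)^4*cos(b) - sin(b)^4 + 33*sin(b)^2 + 35*cos(b)/4 + 39*cos(3*b)/4 - cos(5*b)/2 + 18)/(sin(b)^2 + 3*cos(b) + 3)^3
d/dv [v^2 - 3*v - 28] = 2*v - 3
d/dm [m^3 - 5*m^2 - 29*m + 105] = 3*m^2 - 10*m - 29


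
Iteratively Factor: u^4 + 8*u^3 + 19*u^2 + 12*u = (u + 1)*(u^3 + 7*u^2 + 12*u) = (u + 1)*(u + 3)*(u^2 + 4*u) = u*(u + 1)*(u + 3)*(u + 4)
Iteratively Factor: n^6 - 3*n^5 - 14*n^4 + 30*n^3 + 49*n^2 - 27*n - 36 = (n + 1)*(n^5 - 4*n^4 - 10*n^3 + 40*n^2 + 9*n - 36) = (n + 1)*(n + 3)*(n^4 - 7*n^3 + 11*n^2 + 7*n - 12) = (n - 1)*(n + 1)*(n + 3)*(n^3 - 6*n^2 + 5*n + 12) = (n - 4)*(n - 1)*(n + 1)*(n + 3)*(n^2 - 2*n - 3) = (n - 4)*(n - 3)*(n - 1)*(n + 1)*(n + 3)*(n + 1)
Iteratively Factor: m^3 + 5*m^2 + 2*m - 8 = (m + 4)*(m^2 + m - 2) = (m - 1)*(m + 4)*(m + 2)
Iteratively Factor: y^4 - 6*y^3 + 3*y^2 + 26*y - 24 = (y - 1)*(y^3 - 5*y^2 - 2*y + 24) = (y - 1)*(y + 2)*(y^2 - 7*y + 12) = (y - 4)*(y - 1)*(y + 2)*(y - 3)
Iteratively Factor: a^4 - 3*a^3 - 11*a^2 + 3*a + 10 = (a + 2)*(a^3 - 5*a^2 - a + 5) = (a + 1)*(a + 2)*(a^2 - 6*a + 5) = (a - 1)*(a + 1)*(a + 2)*(a - 5)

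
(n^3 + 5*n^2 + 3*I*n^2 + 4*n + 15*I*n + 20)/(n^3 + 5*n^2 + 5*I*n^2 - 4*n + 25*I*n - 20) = (n - I)/(n + I)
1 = 1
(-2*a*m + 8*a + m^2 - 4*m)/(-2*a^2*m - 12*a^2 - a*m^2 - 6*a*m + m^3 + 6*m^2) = (m - 4)/(a*m + 6*a + m^2 + 6*m)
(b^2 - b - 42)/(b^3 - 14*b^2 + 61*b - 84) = (b + 6)/(b^2 - 7*b + 12)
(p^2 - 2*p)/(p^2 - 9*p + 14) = p/(p - 7)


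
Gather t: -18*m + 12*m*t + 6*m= 12*m*t - 12*m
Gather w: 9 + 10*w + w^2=w^2 + 10*w + 9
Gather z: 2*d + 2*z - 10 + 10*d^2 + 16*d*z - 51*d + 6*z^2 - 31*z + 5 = 10*d^2 - 49*d + 6*z^2 + z*(16*d - 29) - 5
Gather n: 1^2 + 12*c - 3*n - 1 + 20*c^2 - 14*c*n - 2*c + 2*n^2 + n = 20*c^2 + 10*c + 2*n^2 + n*(-14*c - 2)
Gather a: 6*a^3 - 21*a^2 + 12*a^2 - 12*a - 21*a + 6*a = 6*a^3 - 9*a^2 - 27*a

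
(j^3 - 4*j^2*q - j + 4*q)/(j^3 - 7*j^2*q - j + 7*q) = (-j + 4*q)/(-j + 7*q)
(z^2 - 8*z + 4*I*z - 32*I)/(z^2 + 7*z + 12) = (z^2 + 4*z*(-2 + I) - 32*I)/(z^2 + 7*z + 12)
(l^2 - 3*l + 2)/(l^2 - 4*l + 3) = (l - 2)/(l - 3)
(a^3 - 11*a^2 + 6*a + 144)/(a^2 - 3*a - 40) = (a^2 - 3*a - 18)/(a + 5)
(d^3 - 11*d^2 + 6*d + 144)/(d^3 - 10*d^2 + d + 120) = (d - 6)/(d - 5)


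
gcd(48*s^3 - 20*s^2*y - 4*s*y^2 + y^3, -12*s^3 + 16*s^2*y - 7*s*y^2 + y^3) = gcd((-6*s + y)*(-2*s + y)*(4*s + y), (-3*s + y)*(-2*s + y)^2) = -2*s + y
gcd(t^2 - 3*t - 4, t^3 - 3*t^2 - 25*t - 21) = t + 1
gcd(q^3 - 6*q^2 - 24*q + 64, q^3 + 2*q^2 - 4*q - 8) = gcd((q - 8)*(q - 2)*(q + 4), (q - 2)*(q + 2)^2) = q - 2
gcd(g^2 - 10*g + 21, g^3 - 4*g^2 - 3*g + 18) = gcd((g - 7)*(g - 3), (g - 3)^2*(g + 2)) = g - 3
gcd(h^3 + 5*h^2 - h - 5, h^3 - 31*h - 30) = h^2 + 6*h + 5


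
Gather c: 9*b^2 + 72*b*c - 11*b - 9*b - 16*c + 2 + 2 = 9*b^2 - 20*b + c*(72*b - 16) + 4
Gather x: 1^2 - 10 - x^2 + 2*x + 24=-x^2 + 2*x + 15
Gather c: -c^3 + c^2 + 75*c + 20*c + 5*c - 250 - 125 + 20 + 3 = -c^3 + c^2 + 100*c - 352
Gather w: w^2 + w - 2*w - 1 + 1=w^2 - w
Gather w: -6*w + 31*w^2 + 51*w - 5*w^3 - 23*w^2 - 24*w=-5*w^3 + 8*w^2 + 21*w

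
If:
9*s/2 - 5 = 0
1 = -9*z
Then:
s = 10/9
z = -1/9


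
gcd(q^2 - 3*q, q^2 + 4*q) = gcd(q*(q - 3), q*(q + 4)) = q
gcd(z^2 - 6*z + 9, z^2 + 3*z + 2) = 1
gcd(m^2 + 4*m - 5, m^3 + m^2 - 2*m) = m - 1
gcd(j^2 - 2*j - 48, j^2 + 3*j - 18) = j + 6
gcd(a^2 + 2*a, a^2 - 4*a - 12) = a + 2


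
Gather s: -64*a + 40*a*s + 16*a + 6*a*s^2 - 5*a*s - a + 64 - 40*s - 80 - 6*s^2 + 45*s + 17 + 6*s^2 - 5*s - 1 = 6*a*s^2 + 35*a*s - 49*a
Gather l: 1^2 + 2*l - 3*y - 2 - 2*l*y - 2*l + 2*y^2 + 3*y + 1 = -2*l*y + 2*y^2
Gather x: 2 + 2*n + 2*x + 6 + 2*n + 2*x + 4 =4*n + 4*x + 12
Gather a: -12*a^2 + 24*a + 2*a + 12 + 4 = -12*a^2 + 26*a + 16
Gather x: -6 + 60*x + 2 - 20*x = 40*x - 4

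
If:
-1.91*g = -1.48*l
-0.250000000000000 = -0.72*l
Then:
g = 0.27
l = 0.35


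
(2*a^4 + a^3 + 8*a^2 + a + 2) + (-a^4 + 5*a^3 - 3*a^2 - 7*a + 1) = a^4 + 6*a^3 + 5*a^2 - 6*a + 3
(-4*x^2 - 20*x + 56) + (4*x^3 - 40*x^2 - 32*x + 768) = 4*x^3 - 44*x^2 - 52*x + 824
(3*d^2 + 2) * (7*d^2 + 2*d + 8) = 21*d^4 + 6*d^3 + 38*d^2 + 4*d + 16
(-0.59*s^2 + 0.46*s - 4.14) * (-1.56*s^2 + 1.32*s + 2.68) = 0.9204*s^4 - 1.4964*s^3 + 5.4844*s^2 - 4.232*s - 11.0952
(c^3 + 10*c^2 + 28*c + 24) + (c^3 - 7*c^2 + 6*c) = 2*c^3 + 3*c^2 + 34*c + 24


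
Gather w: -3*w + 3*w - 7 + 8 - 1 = 0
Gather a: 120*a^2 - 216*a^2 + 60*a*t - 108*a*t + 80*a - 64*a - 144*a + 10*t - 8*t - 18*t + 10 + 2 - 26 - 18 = -96*a^2 + a*(-48*t - 128) - 16*t - 32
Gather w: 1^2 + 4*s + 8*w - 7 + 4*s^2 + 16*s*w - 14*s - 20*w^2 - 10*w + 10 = 4*s^2 - 10*s - 20*w^2 + w*(16*s - 2) + 4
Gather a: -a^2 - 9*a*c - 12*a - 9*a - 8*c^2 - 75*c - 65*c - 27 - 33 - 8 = -a^2 + a*(-9*c - 21) - 8*c^2 - 140*c - 68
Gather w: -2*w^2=-2*w^2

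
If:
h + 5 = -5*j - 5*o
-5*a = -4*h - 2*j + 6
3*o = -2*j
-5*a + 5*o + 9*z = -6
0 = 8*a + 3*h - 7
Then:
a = -82/187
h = 655/187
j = -954/187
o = 636/187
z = -4712/1683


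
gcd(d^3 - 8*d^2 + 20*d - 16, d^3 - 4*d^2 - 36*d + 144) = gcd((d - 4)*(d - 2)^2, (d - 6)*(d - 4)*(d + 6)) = d - 4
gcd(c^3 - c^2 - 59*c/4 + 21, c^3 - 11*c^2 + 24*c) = 1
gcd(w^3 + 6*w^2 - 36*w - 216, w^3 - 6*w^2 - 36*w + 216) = w^2 - 36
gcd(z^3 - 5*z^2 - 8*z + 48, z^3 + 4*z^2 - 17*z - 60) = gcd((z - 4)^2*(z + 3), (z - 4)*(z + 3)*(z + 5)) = z^2 - z - 12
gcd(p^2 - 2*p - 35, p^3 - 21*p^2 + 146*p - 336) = p - 7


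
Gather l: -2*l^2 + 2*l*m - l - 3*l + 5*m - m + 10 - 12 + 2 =-2*l^2 + l*(2*m - 4) + 4*m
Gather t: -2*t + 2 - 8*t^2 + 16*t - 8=-8*t^2 + 14*t - 6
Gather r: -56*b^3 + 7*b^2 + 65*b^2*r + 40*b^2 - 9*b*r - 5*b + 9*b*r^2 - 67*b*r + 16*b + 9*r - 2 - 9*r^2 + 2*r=-56*b^3 + 47*b^2 + 11*b + r^2*(9*b - 9) + r*(65*b^2 - 76*b + 11) - 2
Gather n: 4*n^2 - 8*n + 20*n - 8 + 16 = 4*n^2 + 12*n + 8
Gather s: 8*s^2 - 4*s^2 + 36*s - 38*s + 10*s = 4*s^2 + 8*s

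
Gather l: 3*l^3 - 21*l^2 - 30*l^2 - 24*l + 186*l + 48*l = 3*l^3 - 51*l^2 + 210*l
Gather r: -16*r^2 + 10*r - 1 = -16*r^2 + 10*r - 1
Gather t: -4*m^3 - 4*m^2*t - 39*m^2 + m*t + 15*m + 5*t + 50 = -4*m^3 - 39*m^2 + 15*m + t*(-4*m^2 + m + 5) + 50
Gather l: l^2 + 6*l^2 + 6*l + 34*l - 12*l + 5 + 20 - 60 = 7*l^2 + 28*l - 35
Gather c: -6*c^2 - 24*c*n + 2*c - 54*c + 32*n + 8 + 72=-6*c^2 + c*(-24*n - 52) + 32*n + 80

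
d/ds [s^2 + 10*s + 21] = 2*s + 10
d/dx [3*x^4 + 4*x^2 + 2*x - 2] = 12*x^3 + 8*x + 2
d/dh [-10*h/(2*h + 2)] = -5/(h + 1)^2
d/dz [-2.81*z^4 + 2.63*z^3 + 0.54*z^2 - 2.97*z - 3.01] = -11.24*z^3 + 7.89*z^2 + 1.08*z - 2.97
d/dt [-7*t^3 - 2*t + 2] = -21*t^2 - 2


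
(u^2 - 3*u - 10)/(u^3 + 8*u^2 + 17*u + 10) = (u - 5)/(u^2 + 6*u + 5)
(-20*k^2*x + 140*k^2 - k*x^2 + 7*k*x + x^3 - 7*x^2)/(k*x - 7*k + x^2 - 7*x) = (-20*k^2 - k*x + x^2)/(k + x)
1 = 1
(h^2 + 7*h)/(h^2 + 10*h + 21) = h/(h + 3)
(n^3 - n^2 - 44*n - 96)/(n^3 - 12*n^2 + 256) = (n + 3)/(n - 8)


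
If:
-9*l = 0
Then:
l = 0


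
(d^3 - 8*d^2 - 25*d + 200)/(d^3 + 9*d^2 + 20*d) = (d^2 - 13*d + 40)/(d*(d + 4))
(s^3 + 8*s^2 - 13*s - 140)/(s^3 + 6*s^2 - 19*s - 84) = (s + 5)/(s + 3)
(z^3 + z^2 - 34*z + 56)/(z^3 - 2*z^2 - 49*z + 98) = (z - 4)/(z - 7)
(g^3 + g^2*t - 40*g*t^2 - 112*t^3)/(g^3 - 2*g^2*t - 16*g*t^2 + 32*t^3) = (g^2 - 3*g*t - 28*t^2)/(g^2 - 6*g*t + 8*t^2)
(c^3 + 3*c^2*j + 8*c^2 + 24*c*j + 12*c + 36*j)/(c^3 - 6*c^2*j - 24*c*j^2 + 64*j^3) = (c^3 + 3*c^2*j + 8*c^2 + 24*c*j + 12*c + 36*j)/(c^3 - 6*c^2*j - 24*c*j^2 + 64*j^3)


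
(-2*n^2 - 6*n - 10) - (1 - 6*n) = -2*n^2 - 11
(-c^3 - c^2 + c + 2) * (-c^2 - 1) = c^5 + c^4 - c^2 - c - 2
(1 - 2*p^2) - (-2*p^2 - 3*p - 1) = 3*p + 2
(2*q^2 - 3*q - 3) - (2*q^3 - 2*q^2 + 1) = -2*q^3 + 4*q^2 - 3*q - 4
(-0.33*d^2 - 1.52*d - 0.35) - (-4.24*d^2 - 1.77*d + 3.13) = 3.91*d^2 + 0.25*d - 3.48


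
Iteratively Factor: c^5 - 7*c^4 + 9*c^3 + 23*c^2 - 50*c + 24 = (c - 4)*(c^4 - 3*c^3 - 3*c^2 + 11*c - 6) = (c - 4)*(c - 3)*(c^3 - 3*c + 2) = (c - 4)*(c - 3)*(c - 1)*(c^2 + c - 2) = (c - 4)*(c - 3)*(c - 1)*(c + 2)*(c - 1)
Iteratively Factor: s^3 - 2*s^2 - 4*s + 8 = (s - 2)*(s^2 - 4) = (s - 2)^2*(s + 2)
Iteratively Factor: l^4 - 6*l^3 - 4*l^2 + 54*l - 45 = (l - 1)*(l^3 - 5*l^2 - 9*l + 45) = (l - 5)*(l - 1)*(l^2 - 9) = (l - 5)*(l - 1)*(l + 3)*(l - 3)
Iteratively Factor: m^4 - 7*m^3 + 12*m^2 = (m)*(m^3 - 7*m^2 + 12*m) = m*(m - 4)*(m^2 - 3*m) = m^2*(m - 4)*(m - 3)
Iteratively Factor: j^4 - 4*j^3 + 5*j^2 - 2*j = (j - 2)*(j^3 - 2*j^2 + j) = j*(j - 2)*(j^2 - 2*j + 1) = j*(j - 2)*(j - 1)*(j - 1)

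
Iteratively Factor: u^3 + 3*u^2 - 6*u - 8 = (u + 1)*(u^2 + 2*u - 8) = (u - 2)*(u + 1)*(u + 4)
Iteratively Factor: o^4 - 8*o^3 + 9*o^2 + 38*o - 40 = (o - 4)*(o^3 - 4*o^2 - 7*o + 10) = (o - 4)*(o + 2)*(o^2 - 6*o + 5) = (o - 5)*(o - 4)*(o + 2)*(o - 1)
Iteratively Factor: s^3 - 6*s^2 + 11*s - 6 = (s - 2)*(s^2 - 4*s + 3) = (s - 3)*(s - 2)*(s - 1)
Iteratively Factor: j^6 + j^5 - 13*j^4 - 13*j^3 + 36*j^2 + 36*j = (j + 2)*(j^5 - j^4 - 11*j^3 + 9*j^2 + 18*j) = (j + 2)*(j + 3)*(j^4 - 4*j^3 + j^2 + 6*j) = (j - 2)*(j + 2)*(j + 3)*(j^3 - 2*j^2 - 3*j) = (j - 3)*(j - 2)*(j + 2)*(j + 3)*(j^2 + j) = (j - 3)*(j - 2)*(j + 1)*(j + 2)*(j + 3)*(j)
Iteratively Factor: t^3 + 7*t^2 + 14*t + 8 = (t + 1)*(t^2 + 6*t + 8) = (t + 1)*(t + 4)*(t + 2)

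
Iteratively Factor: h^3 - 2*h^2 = (h)*(h^2 - 2*h) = h*(h - 2)*(h)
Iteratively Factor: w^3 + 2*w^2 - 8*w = (w - 2)*(w^2 + 4*w) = (w - 2)*(w + 4)*(w)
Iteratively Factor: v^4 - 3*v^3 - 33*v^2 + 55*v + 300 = (v - 5)*(v^3 + 2*v^2 - 23*v - 60) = (v - 5)*(v + 3)*(v^2 - v - 20) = (v - 5)^2*(v + 3)*(v + 4)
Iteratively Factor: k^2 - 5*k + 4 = (k - 4)*(k - 1)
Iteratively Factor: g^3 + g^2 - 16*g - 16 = (g - 4)*(g^2 + 5*g + 4) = (g - 4)*(g + 1)*(g + 4)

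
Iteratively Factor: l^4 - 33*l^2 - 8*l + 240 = (l - 5)*(l^3 + 5*l^2 - 8*l - 48) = (l - 5)*(l + 4)*(l^2 + l - 12) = (l - 5)*(l + 4)^2*(l - 3)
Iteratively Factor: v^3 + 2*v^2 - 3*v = (v - 1)*(v^2 + 3*v) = (v - 1)*(v + 3)*(v)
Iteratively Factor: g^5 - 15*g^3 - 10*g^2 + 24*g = (g - 4)*(g^4 + 4*g^3 + g^2 - 6*g) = (g - 4)*(g + 3)*(g^3 + g^2 - 2*g) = (g - 4)*(g + 2)*(g + 3)*(g^2 - g) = (g - 4)*(g - 1)*(g + 2)*(g + 3)*(g)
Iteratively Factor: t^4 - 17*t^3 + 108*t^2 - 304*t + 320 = (t - 4)*(t^3 - 13*t^2 + 56*t - 80) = (t - 4)^2*(t^2 - 9*t + 20) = (t - 4)^3*(t - 5)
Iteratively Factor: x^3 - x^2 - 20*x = (x + 4)*(x^2 - 5*x) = (x - 5)*(x + 4)*(x)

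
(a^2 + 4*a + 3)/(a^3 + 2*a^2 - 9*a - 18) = (a + 1)/(a^2 - a - 6)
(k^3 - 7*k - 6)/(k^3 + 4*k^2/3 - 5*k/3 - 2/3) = 3*(k^2 - 2*k - 3)/(3*k^2 - 2*k - 1)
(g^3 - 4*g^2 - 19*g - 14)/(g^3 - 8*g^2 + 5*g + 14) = (g + 2)/(g - 2)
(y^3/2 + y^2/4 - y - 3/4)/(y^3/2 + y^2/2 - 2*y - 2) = (2*y^2 - y - 3)/(2*(y^2 - 4))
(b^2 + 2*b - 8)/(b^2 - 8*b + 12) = (b + 4)/(b - 6)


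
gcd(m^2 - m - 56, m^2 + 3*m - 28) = m + 7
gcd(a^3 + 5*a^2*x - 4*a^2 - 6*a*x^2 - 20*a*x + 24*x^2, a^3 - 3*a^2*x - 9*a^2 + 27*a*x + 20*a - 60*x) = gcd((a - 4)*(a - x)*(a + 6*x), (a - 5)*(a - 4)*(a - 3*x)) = a - 4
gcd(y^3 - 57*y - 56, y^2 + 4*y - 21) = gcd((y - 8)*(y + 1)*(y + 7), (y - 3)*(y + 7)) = y + 7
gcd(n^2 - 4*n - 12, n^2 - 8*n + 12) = n - 6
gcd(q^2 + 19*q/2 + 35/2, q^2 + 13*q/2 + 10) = q + 5/2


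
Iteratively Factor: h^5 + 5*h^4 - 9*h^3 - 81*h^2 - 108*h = (h + 3)*(h^4 + 2*h^3 - 15*h^2 - 36*h) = (h + 3)^2*(h^3 - h^2 - 12*h) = (h - 4)*(h + 3)^2*(h^2 + 3*h) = h*(h - 4)*(h + 3)^2*(h + 3)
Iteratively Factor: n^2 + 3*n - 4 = (n - 1)*(n + 4)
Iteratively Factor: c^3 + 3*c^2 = (c)*(c^2 + 3*c) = c*(c + 3)*(c)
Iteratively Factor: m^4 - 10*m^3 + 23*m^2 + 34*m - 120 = (m - 4)*(m^3 - 6*m^2 - m + 30) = (m - 5)*(m - 4)*(m^2 - m - 6) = (m - 5)*(m - 4)*(m - 3)*(m + 2)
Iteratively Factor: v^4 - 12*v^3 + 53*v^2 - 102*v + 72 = (v - 4)*(v^3 - 8*v^2 + 21*v - 18) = (v - 4)*(v - 2)*(v^2 - 6*v + 9) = (v - 4)*(v - 3)*(v - 2)*(v - 3)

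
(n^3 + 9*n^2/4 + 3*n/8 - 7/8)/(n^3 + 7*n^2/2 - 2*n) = (4*n^2 + 11*n + 7)/(4*n*(n + 4))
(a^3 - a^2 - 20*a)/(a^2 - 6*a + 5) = a*(a + 4)/(a - 1)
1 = 1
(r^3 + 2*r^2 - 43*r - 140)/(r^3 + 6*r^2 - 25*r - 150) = (r^2 - 3*r - 28)/(r^2 + r - 30)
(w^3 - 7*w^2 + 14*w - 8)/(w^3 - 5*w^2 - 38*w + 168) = (w^2 - 3*w + 2)/(w^2 - w - 42)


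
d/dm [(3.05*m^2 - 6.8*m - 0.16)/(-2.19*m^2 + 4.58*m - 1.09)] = (-0.923000000000002*m^2 - 7.3498*m + 8.1448)/(4.7961*m^4 - 20.0604*m^3 + 25.7506*m^2 - 9.9844*m + 1.1881)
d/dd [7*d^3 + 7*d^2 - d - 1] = 21*d^2 + 14*d - 1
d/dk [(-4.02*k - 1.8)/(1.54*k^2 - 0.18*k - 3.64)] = (6.1908*k^2 + 5.544*k + 14.3088)/(2.3716*k^4 - 0.5544*k^3 - 11.1788*k^2 + 1.3104*k + 13.2496)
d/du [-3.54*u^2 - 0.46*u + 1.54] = -7.08*u - 0.46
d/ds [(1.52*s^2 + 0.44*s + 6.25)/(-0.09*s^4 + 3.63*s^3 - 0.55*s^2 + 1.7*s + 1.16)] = (0.2736*s^5 - 5.3988*s^4 - 0.9444*s^3 - 65.2365*s^2 + 10.4014*s - 10.1146)/(0.0081*s^8 - 0.6534*s^7 + 13.2759*s^6 - 4.299*s^5 + 12.4357*s^4 + 6.5516*s^3 + 1.614*s^2 + 3.944*s + 1.3456)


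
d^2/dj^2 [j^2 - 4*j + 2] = 2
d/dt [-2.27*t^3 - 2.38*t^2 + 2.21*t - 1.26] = -6.81*t^2 - 4.76*t + 2.21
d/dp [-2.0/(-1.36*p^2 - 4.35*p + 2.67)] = (-5.44*p - 8.7)/(1.36*p^2 + 4.35*p - 2.67)^2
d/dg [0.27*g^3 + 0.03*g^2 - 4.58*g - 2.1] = 0.81*g^2 + 0.06*g - 4.58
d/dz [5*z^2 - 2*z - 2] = 10*z - 2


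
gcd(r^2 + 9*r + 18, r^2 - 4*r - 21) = r + 3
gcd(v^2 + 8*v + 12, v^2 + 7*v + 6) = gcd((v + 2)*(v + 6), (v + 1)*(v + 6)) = v + 6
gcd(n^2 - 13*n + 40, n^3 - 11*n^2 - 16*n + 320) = n - 8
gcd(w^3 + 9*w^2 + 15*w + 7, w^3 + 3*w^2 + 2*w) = w + 1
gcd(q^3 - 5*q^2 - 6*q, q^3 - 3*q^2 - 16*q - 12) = q^2 - 5*q - 6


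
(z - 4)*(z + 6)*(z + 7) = z^3 + 9*z^2 - 10*z - 168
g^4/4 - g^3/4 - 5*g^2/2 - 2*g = g*(g/4 + 1/2)*(g - 4)*(g + 1)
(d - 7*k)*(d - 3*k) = d^2 - 10*d*k + 21*k^2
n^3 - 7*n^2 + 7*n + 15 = (n - 5)*(n - 3)*(n + 1)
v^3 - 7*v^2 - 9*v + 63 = (v - 7)*(v - 3)*(v + 3)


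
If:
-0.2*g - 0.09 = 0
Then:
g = -0.45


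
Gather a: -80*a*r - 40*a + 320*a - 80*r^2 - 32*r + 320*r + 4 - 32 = a*(280 - 80*r) - 80*r^2 + 288*r - 28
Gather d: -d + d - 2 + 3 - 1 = 0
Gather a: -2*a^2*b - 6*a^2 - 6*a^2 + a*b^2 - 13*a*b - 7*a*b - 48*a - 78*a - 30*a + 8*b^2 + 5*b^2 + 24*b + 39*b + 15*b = a^2*(-2*b - 12) + a*(b^2 - 20*b - 156) + 13*b^2 + 78*b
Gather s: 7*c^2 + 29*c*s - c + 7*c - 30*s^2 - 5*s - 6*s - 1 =7*c^2 + 6*c - 30*s^2 + s*(29*c - 11) - 1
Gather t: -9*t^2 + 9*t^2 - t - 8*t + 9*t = 0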